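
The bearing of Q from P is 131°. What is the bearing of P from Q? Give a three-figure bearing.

Back-bearing = 131° + 180° = 311°.

311°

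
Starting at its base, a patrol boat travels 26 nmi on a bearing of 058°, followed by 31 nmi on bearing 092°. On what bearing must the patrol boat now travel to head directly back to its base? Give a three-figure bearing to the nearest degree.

Leg 1 (058°, 26 nmi): east 26 sin 58° = 22.05, north 26 cos 58° = 13.78
Leg 2 (092°, 31 nmi): east 31 sin 92° = 30.98, north 31 cos 92° = -1.08
Net displacement: 53.03 east, 12.70 north. Direction back to start is (-53.03, -12.70): bearing = atan2(-53.03, -12.70) mod 360° = 256.54° ≈ 257°.

257°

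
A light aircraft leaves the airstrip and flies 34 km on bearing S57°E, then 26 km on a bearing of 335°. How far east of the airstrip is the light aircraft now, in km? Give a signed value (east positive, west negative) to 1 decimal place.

17.5 km

Leg 1 (S57°E, 34 km): east 34 sin 123° = 28.51, north 34 cos 123° = -18.52
Leg 2 (335°, 26 km): east 26 sin 335° = -10.99, north 26 cos 335° = 23.56
Net east component: 17.53 km.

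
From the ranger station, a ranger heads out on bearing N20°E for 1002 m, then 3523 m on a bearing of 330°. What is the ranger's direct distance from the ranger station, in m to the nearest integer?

Leg 1 (N20°E, 1002 m): east 1002 sin 20° = 342.70, north 1002 cos 20° = 941.57
Leg 2 (330°, 3523 m): east 3523 sin 330° = -1761.50, north 3523 cos 330° = 3051.01
Net: -1418.80 east, 3992.58 north. Distance = √((-1418.80)² + (3992.58)²) = 4237.177 m.

4237 m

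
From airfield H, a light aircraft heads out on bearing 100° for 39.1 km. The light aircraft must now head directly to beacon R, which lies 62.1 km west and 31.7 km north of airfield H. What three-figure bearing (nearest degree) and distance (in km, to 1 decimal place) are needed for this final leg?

291°, 107.7 km

Leg 1 (100°, 39.1 km): east 39.1 sin 100° = 38.51, north 39.1 cos 100° = -6.79
Current position: (38.51, -6.79). Target: (-62.1, 31.7). Remaining: Δeast = -100.61, Δnorth = 38.49.
Bearing = atan2(-100.61, 38.49) mod 360° = 290.94°; distance = √((-100.61)² + (38.49)²) = 107.717 km.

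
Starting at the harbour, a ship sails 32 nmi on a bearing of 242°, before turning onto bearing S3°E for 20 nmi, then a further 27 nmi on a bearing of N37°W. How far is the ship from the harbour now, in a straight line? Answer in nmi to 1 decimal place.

45.5 nmi

Leg 1 (242°, 32 nmi): east 32 sin 242° = -28.25, north 32 cos 242° = -15.02
Leg 2 (S3°E, 20 nmi): east 20 sin 177° = 1.05, north 20 cos 177° = -19.97
Leg 3 (N37°W, 27 nmi): east 27 sin 323° = -16.25, north 27 cos 323° = 21.56
Net: -43.46 east, -13.43 north. Distance = √((-43.46)² + (-13.43)²) = 45.485 nmi.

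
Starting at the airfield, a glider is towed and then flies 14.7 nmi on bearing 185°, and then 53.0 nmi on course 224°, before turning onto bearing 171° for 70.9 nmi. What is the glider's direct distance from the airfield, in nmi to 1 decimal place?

Leg 1 (185°, 14.7 nmi): east 14.7 sin 185° = -1.28, north 14.7 cos 185° = -14.64
Leg 2 (224°, 53.0 nmi): east 53.0 sin 224° = -36.82, north 53.0 cos 224° = -38.13
Leg 3 (171°, 70.9 nmi): east 70.9 sin 171° = 11.09, north 70.9 cos 171° = -70.03
Net: -27.01 east, -122.80 north. Distance = √((-27.01)² + (-122.80)²) = 125.731 nmi.

125.7 nmi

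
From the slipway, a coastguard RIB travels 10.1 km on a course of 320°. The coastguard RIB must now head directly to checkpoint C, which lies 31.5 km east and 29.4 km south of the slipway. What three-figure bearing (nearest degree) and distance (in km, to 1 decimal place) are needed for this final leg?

Leg 1 (320°, 10.1 km): east 10.1 sin 320° = -6.49, north 10.1 cos 320° = 7.74
Current position: (-6.49, 7.74). Target: (31.5, -29.4). Remaining: Δeast = 37.99, Δnorth = -37.14.
Bearing = atan2(37.99, -37.14) mod 360° = 134.35°; distance = √((37.99)² + (-37.14)²) = 53.128 km.

134°, 53.1 km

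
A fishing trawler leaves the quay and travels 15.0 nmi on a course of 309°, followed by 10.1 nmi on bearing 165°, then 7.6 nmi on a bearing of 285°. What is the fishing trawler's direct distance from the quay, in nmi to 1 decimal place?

Leg 1 (309°, 15.0 nmi): east 15.0 sin 309° = -11.66, north 15.0 cos 309° = 9.44
Leg 2 (165°, 10.1 nmi): east 10.1 sin 165° = 2.61, north 10.1 cos 165° = -9.76
Leg 3 (285°, 7.6 nmi): east 7.6 sin 285° = -7.34, north 7.6 cos 285° = 1.97
Net: -16.38 east, 1.65 north. Distance = √((-16.38)² + (1.65)²) = 16.467 nmi.

16.5 nmi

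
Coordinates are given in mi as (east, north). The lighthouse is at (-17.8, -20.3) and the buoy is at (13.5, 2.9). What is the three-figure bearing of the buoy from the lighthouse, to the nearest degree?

Δeast = 13.5 − -17.8 = 31.30; Δnorth = 2.9 − -20.3 = 23.20.
Bearing = atan2(Δeast, Δnorth) mod 360° = 53.45° ≈ 053°.

053°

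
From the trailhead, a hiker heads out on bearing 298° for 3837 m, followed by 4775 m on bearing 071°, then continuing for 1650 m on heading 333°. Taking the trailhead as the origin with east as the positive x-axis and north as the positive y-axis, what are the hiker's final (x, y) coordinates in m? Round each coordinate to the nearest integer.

Leg 1 (298°, 3837 m): east 3837 sin 298° = -3387.87, north 3837 cos 298° = 1801.36
Leg 2 (071°, 4775 m): east 4775 sin 71° = 4514.85, north 4775 cos 71° = 1554.59
Leg 3 (333°, 1650 m): east 1650 sin 333° = -749.08, north 1650 cos 333° = 1470.16
Summing: 377.90 m east, 4826.11 m north → (378, 4826).

(378, 4826)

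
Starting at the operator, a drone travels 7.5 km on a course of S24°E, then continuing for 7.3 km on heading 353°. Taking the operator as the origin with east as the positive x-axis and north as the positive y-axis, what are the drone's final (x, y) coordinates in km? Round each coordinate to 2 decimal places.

Leg 1 (S24°E, 7.5 km): east 7.5 sin 156° = 3.05, north 7.5 cos 156° = -6.85
Leg 2 (353°, 7.3 km): east 7.3 sin 353° = -0.89, north 7.3 cos 353° = 7.25
Summing: 2.16 km east, 0.39 km north → (2.16, 0.39).

(2.16, 0.39)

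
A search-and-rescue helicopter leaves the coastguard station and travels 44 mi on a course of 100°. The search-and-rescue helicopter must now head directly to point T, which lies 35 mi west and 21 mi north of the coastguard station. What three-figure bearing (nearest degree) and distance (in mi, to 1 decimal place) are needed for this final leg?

Leg 1 (100°, 44 mi): east 44 sin 100° = 43.33, north 44 cos 100° = -7.64
Current position: (43.33, -7.64). Target: (-35, 21). Remaining: Δeast = -78.33, Δnorth = 28.64.
Bearing = atan2(-78.33, 28.64) mod 360° = 290.08°; distance = √((-78.33)² + (28.64)²) = 83.403 mi.

290°, 83.4 mi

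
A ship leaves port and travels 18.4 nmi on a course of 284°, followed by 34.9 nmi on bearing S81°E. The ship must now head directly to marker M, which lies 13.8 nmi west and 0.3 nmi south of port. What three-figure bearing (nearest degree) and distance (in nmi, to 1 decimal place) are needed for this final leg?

Leg 1 (284°, 18.4 nmi): east 18.4 sin 284° = -17.85, north 18.4 cos 284° = 4.45
Leg 2 (S81°E, 34.9 nmi): east 34.9 sin 99° = 34.47, north 34.9 cos 99° = -5.46
Current position: (16.62, -1.01). Target: (-13.8, -0.3). Remaining: Δeast = -30.42, Δnorth = 0.71.
Bearing = atan2(-30.42, 0.71) mod 360° = 271.33°; distance = √((-30.42)² + (0.71)²) = 30.425 nmi.

271°, 30.4 nmi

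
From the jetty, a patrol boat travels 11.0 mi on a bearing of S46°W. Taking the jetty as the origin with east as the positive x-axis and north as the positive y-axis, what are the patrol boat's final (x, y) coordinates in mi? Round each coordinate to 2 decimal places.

Leg 1 (S46°W, 11.0 mi): east 11.0 sin 226° = -7.91, north 11.0 cos 226° = -7.64
Summing: -7.91 mi east, -7.64 mi north → (-7.91, -7.64).

(-7.91, -7.64)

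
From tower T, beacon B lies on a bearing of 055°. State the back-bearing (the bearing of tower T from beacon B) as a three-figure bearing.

Back-bearing = 055° + 180° = 235°.

235°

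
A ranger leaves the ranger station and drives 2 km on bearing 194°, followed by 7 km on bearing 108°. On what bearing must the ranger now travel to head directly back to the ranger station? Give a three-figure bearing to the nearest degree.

Leg 1 (194°, 2 km): east 2 sin 194° = -0.48, north 2 cos 194° = -1.94
Leg 2 (108°, 7 km): east 7 sin 108° = 6.66, north 7 cos 108° = -2.16
Net displacement: 6.17 east, -4.10 north. Direction back to start is (-6.17, 4.10): bearing = atan2(-6.17, 4.10) mod 360° = 303.61° ≈ 304°.

304°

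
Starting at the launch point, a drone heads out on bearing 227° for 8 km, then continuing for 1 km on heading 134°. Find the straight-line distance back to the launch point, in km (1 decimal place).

8.0 km

Leg 1 (227°, 8 km): east 8 sin 227° = -5.85, north 8 cos 227° = -5.46
Leg 2 (134°, 1 km): east 1 sin 134° = 0.72, north 1 cos 134° = -0.69
Net: -5.13 east, -6.15 north. Distance = √((-5.13)² + (-6.15)²) = 8.010 km.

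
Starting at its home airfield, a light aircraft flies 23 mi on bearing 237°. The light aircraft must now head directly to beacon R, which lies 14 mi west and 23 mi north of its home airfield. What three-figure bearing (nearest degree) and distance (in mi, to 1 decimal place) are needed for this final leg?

008°, 35.9 mi

Leg 1 (237°, 23 mi): east 23 sin 237° = -19.29, north 23 cos 237° = -12.53
Current position: (-19.29, -12.53). Target: (-14, 23). Remaining: Δeast = 5.29, Δnorth = 35.53.
Bearing = atan2(5.29, 35.53) mod 360° = 8.47°; distance = √((5.29)² + (35.53)²) = 35.918 mi.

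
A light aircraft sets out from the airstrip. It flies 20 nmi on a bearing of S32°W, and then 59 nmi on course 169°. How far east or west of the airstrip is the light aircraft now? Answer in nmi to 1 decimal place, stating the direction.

Leg 1 (S32°W, 20 nmi): east 20 sin 212° = -10.60, north 20 cos 212° = -16.96
Leg 2 (169°, 59 nmi): east 59 sin 169° = 11.26, north 59 cos 169° = -57.92
Net east component: 0.66 nmi.

0.7 nmi east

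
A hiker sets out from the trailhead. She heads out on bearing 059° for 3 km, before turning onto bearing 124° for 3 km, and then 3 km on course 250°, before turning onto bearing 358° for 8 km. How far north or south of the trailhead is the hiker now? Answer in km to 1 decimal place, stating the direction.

Leg 1 (059°, 3 km): east 3 sin 59° = 2.57, north 3 cos 59° = 1.55
Leg 2 (124°, 3 km): east 3 sin 124° = 2.49, north 3 cos 124° = -1.68
Leg 3 (250°, 3 km): east 3 sin 250° = -2.82, north 3 cos 250° = -1.03
Leg 4 (358°, 8 km): east 8 sin 358° = -0.28, north 8 cos 358° = 8.00
Net north component: 6.84 km.

6.8 km north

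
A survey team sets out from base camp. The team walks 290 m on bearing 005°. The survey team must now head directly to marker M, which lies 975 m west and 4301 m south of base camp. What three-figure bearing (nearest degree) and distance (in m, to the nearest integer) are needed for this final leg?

Leg 1 (005°, 290 m): east 290 sin 5° = 25.28, north 290 cos 5° = 288.90
Current position: (25.28, 288.90). Target: (-975, -4301). Remaining: Δeast = -1000.28, Δnorth = -4589.90.
Bearing = atan2(-1000.28, -4589.90) mod 360° = 192.29°; distance = √((-1000.28)² + (-4589.90)²) = 4697.627 m.

192°, 4698 m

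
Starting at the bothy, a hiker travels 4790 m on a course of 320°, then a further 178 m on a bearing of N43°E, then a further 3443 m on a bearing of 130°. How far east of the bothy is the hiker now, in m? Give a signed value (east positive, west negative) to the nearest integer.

Leg 1 (320°, 4790 m): east 4790 sin 320° = -3078.95, north 4790 cos 320° = 3669.35
Leg 2 (N43°E, 178 m): east 178 sin 43° = 121.40, north 178 cos 43° = 130.18
Leg 3 (130°, 3443 m): east 3443 sin 130° = 2637.49, north 3443 cos 130° = -2213.12
Net east component: -320.07 m.

-320 m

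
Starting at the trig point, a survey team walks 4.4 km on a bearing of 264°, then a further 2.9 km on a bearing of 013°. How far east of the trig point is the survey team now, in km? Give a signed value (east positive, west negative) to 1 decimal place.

-3.7 km

Leg 1 (264°, 4.4 km): east 4.4 sin 264° = -4.38, north 4.4 cos 264° = -0.46
Leg 2 (013°, 2.9 km): east 2.9 sin 13° = 0.65, north 2.9 cos 13° = 2.83
Net east component: -3.72 km.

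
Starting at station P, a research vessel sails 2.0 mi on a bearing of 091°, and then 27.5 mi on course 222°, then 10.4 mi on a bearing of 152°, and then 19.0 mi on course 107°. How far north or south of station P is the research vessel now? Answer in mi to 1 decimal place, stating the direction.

35.2 mi south

Leg 1 (091°, 2.0 mi): east 2.0 sin 91° = 2.00, north 2.0 cos 91° = -0.03
Leg 2 (222°, 27.5 mi): east 27.5 sin 222° = -18.40, north 27.5 cos 222° = -20.44
Leg 3 (152°, 10.4 mi): east 10.4 sin 152° = 4.88, north 10.4 cos 152° = -9.18
Leg 4 (107°, 19.0 mi): east 19.0 sin 107° = 18.17, north 19.0 cos 107° = -5.56
Net north component: -35.21 mi.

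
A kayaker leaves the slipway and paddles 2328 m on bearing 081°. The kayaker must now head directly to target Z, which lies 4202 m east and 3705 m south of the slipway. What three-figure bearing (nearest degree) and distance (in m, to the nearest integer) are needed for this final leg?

155°, 4492 m

Leg 1 (081°, 2328 m): east 2328 sin 81° = 2299.34, north 2328 cos 81° = 364.18
Current position: (2299.34, 364.18). Target: (4202, -3705). Remaining: Δeast = 1902.66, Δnorth = -4069.18.
Bearing = atan2(1902.66, -4069.18) mod 360° = 154.94°; distance = √((1902.66)² + (-4069.18)²) = 4492.031 m.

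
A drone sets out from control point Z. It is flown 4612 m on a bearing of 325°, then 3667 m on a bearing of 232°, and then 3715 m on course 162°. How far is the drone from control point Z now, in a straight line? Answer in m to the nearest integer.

4827 m

Leg 1 (325°, 4612 m): east 4612 sin 325° = -2645.33, north 4612 cos 325° = 3777.93
Leg 2 (232°, 3667 m): east 3667 sin 232° = -2889.64, north 3667 cos 232° = -2257.63
Leg 3 (162°, 3715 m): east 3715 sin 162° = 1148.00, north 3715 cos 162° = -3533.17
Net: -4386.97 east, -2012.88 north. Distance = √((-4386.97)² + (-2012.88)²) = 4826.717 m.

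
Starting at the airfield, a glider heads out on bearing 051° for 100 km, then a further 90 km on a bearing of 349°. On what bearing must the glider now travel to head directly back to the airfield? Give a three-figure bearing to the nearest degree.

202°

Leg 1 (051°, 100 km): east 100 sin 51° = 77.71, north 100 cos 51° = 62.93
Leg 2 (349°, 90 km): east 90 sin 349° = -17.17, north 90 cos 349° = 88.35
Net displacement: 60.54 east, 151.28 north. Direction back to start is (-60.54, -151.28): bearing = atan2(-60.54, -151.28) mod 360° = 201.81° ≈ 202°.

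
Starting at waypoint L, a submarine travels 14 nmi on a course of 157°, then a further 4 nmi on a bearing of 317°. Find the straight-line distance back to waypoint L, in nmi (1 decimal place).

10.3 nmi

Leg 1 (157°, 14 nmi): east 14 sin 157° = 5.47, north 14 cos 157° = -12.89
Leg 2 (317°, 4 nmi): east 4 sin 317° = -2.73, north 4 cos 317° = 2.93
Net: 2.74 east, -9.96 north. Distance = √((2.74)² + (-9.96)²) = 10.332 nmi.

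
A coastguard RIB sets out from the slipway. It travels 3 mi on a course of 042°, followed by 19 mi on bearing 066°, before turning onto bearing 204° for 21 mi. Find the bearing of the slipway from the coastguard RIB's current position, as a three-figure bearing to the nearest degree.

Leg 1 (042°, 3 mi): east 3 sin 42° = 2.01, north 3 cos 42° = 2.23
Leg 2 (066°, 19 mi): east 19 sin 66° = 17.36, north 19 cos 66° = 7.73
Leg 3 (204°, 21 mi): east 21 sin 204° = -8.54, north 21 cos 204° = -19.18
Net displacement: 10.82 east, -9.23 north. Direction back to start is (-10.82, 9.23): bearing = atan2(-10.82, 9.23) mod 360° = 310.45° ≈ 310°.

310°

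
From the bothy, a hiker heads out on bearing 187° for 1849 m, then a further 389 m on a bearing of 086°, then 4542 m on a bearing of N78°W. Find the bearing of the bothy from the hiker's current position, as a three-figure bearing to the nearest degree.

079°

Leg 1 (187°, 1849 m): east 1849 sin 187° = -225.34, north 1849 cos 187° = -1835.22
Leg 2 (086°, 389 m): east 389 sin 86° = 388.05, north 389 cos 86° = 27.14
Leg 3 (N78°W, 4542 m): east 4542 sin 282° = -4442.75, north 4542 cos 282° = 944.33
Net displacement: -4280.03 east, -863.75 north. Direction back to start is (4280.03, 863.75): bearing = atan2(4280.03, 863.75) mod 360° = 78.59° ≈ 079°.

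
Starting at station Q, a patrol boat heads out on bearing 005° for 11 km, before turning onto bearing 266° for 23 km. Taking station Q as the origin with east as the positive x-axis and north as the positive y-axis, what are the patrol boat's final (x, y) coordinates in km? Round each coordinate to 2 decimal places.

Leg 1 (005°, 11 km): east 11 sin 5° = 0.96, north 11 cos 5° = 10.96
Leg 2 (266°, 23 km): east 23 sin 266° = -22.94, north 23 cos 266° = -1.60
Summing: -21.99 km east, 9.35 km north → (-21.99, 9.35).

(-21.99, 9.35)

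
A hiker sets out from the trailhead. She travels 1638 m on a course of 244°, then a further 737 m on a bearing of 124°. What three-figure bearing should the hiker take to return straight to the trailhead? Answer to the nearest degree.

037°

Leg 1 (244°, 1638 m): east 1638 sin 244° = -1472.22, north 1638 cos 244° = -718.05
Leg 2 (124°, 737 m): east 737 sin 124° = 611.00, north 737 cos 124° = -412.13
Net displacement: -861.22 east, -1130.18 north. Direction back to start is (861.22, 1130.18): bearing = atan2(861.22, 1130.18) mod 360° = 37.31° ≈ 037°.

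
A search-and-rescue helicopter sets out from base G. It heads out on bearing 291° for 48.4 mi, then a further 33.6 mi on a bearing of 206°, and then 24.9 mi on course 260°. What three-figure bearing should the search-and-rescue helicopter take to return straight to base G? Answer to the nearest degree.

079°

Leg 1 (291°, 48.4 mi): east 48.4 sin 291° = -45.19, north 48.4 cos 291° = 17.35
Leg 2 (206°, 33.6 mi): east 33.6 sin 206° = -14.73, north 33.6 cos 206° = -30.20
Leg 3 (260°, 24.9 mi): east 24.9 sin 260° = -24.52, north 24.9 cos 260° = -4.32
Net displacement: -84.44 east, -17.18 north. Direction back to start is (84.44, 17.18): bearing = atan2(84.44, 17.18) mod 360° = 78.50° ≈ 079°.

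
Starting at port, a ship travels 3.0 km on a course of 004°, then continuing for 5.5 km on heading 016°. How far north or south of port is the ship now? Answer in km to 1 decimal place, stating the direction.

8.3 km north

Leg 1 (004°, 3.0 km): east 3.0 sin 4° = 0.21, north 3.0 cos 4° = 2.99
Leg 2 (016°, 5.5 km): east 5.5 sin 16° = 1.52, north 5.5 cos 16° = 5.29
Net north component: 8.28 km.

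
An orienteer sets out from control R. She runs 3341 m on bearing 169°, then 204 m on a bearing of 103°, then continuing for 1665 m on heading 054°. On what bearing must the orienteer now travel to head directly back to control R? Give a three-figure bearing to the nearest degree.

Leg 1 (169°, 3341 m): east 3341 sin 169° = 637.49, north 3341 cos 169° = -3279.62
Leg 2 (103°, 204 m): east 204 sin 103° = 198.77, north 204 cos 103° = -45.89
Leg 3 (054°, 1665 m): east 1665 sin 54° = 1347.01, north 1665 cos 54° = 978.66
Net displacement: 2183.28 east, -2346.84 north. Direction back to start is (-2183.28, 2346.84): bearing = atan2(-2183.28, 2346.84) mod 360° = 317.07° ≈ 317°.

317°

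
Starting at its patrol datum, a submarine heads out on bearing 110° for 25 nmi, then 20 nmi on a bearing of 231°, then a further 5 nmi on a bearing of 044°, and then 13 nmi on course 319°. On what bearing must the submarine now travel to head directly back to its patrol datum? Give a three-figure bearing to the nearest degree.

339°

Leg 1 (110°, 25 nmi): east 25 sin 110° = 23.49, north 25 cos 110° = -8.55
Leg 2 (231°, 20 nmi): east 20 sin 231° = -15.54, north 20 cos 231° = -12.59
Leg 3 (044°, 5 nmi): east 5 sin 44° = 3.47, north 5 cos 44° = 3.60
Leg 4 (319°, 13 nmi): east 13 sin 319° = -8.53, north 13 cos 319° = 9.81
Net displacement: 2.89 east, -7.73 north. Direction back to start is (-2.89, 7.73): bearing = atan2(-2.89, 7.73) mod 360° = 339.47° ≈ 339°.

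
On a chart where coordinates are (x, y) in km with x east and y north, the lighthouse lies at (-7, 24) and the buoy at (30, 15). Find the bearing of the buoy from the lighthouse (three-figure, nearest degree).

Δeast = 30 − -7 = 37.00; Δnorth = 15 − 24 = -9.00.
Bearing = atan2(Δeast, Δnorth) mod 360° = 103.67° ≈ 104°.

104°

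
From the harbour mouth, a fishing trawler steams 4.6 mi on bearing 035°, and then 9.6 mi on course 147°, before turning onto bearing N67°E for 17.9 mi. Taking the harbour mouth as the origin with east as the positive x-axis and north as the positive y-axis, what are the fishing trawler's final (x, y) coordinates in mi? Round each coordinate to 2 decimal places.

(24.34, 2.71)

Leg 1 (035°, 4.6 mi): east 4.6 sin 35° = 2.64, north 4.6 cos 35° = 3.77
Leg 2 (147°, 9.6 mi): east 9.6 sin 147° = 5.23, north 9.6 cos 147° = -8.05
Leg 3 (N67°E, 17.9 mi): east 17.9 sin 67° = 16.48, north 17.9 cos 67° = 6.99
Summing: 24.34 mi east, 2.71 mi north → (24.34, 2.71).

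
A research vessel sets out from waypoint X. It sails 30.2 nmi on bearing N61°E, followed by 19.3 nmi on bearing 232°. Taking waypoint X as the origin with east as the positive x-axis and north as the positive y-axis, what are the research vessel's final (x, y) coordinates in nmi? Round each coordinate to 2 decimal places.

Leg 1 (N61°E, 30.2 nmi): east 30.2 sin 61° = 26.41, north 30.2 cos 61° = 14.64
Leg 2 (232°, 19.3 nmi): east 19.3 sin 232° = -15.21, north 19.3 cos 232° = -11.88
Summing: 11.20 nmi east, 2.76 nmi north → (11.20, 2.76).

(11.20, 2.76)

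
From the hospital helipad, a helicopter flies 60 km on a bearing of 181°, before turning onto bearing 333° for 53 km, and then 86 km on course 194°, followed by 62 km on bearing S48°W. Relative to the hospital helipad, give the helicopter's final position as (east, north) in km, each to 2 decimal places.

(-91.99, -137.70)

Leg 1 (181°, 60 km): east 60 sin 181° = -1.05, north 60 cos 181° = -59.99
Leg 2 (333°, 53 km): east 53 sin 333° = -24.06, north 53 cos 333° = 47.22
Leg 3 (194°, 86 km): east 86 sin 194° = -20.81, north 86 cos 194° = -83.45
Leg 4 (S48°W, 62 km): east 62 sin 228° = -46.07, north 62 cos 228° = -41.49
Summing: -91.99 km east, -137.70 km north → (-91.99, -137.70).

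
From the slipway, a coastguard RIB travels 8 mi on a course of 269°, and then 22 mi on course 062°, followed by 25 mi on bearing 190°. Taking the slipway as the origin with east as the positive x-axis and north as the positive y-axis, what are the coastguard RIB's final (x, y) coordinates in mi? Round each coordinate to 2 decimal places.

(7.08, -14.43)

Leg 1 (269°, 8 mi): east 8 sin 269° = -8.00, north 8 cos 269° = -0.14
Leg 2 (062°, 22 mi): east 22 sin 62° = 19.42, north 22 cos 62° = 10.33
Leg 3 (190°, 25 mi): east 25 sin 190° = -4.34, north 25 cos 190° = -24.62
Summing: 7.08 mi east, -14.43 mi north → (7.08, -14.43).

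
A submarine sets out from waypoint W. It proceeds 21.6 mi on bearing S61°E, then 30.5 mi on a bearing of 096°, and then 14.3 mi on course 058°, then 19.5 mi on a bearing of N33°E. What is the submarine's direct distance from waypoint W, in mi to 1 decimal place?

Leg 1 (S61°E, 21.6 mi): east 21.6 sin 119° = 18.89, north 21.6 cos 119° = -10.47
Leg 2 (096°, 30.5 mi): east 30.5 sin 96° = 30.33, north 30.5 cos 96° = -3.19
Leg 3 (058°, 14.3 mi): east 14.3 sin 58° = 12.13, north 14.3 cos 58° = 7.58
Leg 4 (N33°E, 19.5 mi): east 19.5 sin 33° = 10.62, north 19.5 cos 33° = 16.35
Net: 71.97 east, 10.27 north. Distance = √((71.97)² + (10.27)²) = 72.702 mi.

72.7 mi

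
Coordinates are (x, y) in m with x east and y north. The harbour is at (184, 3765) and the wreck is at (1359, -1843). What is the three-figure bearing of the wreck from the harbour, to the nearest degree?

Δeast = 1359 − 184 = 1175.00; Δnorth = -1843 − 3765 = -5608.00.
Bearing = atan2(Δeast, Δnorth) mod 360° = 168.17° ≈ 168°.

168°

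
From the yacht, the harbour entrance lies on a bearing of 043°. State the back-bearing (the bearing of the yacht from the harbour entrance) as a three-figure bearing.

Back-bearing = 043° + 180° = 223°.

223°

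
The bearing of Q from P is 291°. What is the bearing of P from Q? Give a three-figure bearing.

Back-bearing = 291° − 180° = 111°.

111°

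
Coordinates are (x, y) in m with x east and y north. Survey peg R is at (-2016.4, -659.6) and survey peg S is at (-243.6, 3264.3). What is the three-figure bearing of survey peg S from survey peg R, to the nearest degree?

024°

Δeast = -243.6 − -2016.4 = 1772.80; Δnorth = 3264.3 − -659.6 = 3923.90.
Bearing = atan2(Δeast, Δnorth) mod 360° = 24.31° ≈ 024°.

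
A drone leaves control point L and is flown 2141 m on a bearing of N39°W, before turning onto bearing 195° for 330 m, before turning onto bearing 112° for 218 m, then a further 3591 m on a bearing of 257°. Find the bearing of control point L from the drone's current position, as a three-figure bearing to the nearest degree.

096°

Leg 1 (N39°W, 2141 m): east 2141 sin 321° = -1347.37, north 2141 cos 321° = 1663.87
Leg 2 (195°, 330 m): east 330 sin 195° = -85.41, north 330 cos 195° = -318.76
Leg 3 (112°, 218 m): east 218 sin 112° = 202.13, north 218 cos 112° = -81.66
Leg 4 (257°, 3591 m): east 3591 sin 257° = -3498.96, north 3591 cos 257° = -807.80
Net displacement: -4729.62 east, 455.65 north. Direction back to start is (4729.62, -455.65): bearing = atan2(4729.62, -455.65) mod 360° = 95.50° ≈ 096°.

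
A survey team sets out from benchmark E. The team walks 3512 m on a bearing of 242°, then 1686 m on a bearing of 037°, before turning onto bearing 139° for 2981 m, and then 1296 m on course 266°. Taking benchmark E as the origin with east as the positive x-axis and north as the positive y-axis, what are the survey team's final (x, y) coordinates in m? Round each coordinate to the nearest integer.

(-1423, -2642)

Leg 1 (242°, 3512 m): east 3512 sin 242° = -3100.91, north 3512 cos 242° = -1648.78
Leg 2 (037°, 1686 m): east 1686 sin 37° = 1014.66, north 1686 cos 37° = 1346.50
Leg 3 (139°, 2981 m): east 2981 sin 139° = 1955.71, north 2981 cos 139° = -2249.79
Leg 4 (266°, 1296 m): east 1296 sin 266° = -1292.84, north 1296 cos 266° = -90.40
Summing: -1423.38 m east, -2642.48 m north → (-1423, -2642).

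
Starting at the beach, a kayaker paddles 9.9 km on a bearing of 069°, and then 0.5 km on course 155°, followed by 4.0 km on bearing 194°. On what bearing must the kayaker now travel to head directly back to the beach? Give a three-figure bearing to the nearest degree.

275°

Leg 1 (069°, 9.9 km): east 9.9 sin 69° = 9.24, north 9.9 cos 69° = 3.55
Leg 2 (155°, 0.5 km): east 0.5 sin 155° = 0.21, north 0.5 cos 155° = -0.45
Leg 3 (194°, 4.0 km): east 4.0 sin 194° = -0.97, north 4.0 cos 194° = -3.88
Net displacement: 8.49 east, -0.79 north. Direction back to start is (-8.49, 0.79): bearing = atan2(-8.49, 0.79) mod 360° = 275.30° ≈ 275°.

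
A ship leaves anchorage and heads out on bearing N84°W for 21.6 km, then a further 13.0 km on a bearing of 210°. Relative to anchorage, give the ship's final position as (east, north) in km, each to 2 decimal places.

(-27.98, -9.00)

Leg 1 (N84°W, 21.6 km): east 21.6 sin 276° = -21.48, north 21.6 cos 276° = 2.26
Leg 2 (210°, 13.0 km): east 13.0 sin 210° = -6.50, north 13.0 cos 210° = -11.26
Summing: -27.98 km east, -9.00 km north → (-27.98, -9.00).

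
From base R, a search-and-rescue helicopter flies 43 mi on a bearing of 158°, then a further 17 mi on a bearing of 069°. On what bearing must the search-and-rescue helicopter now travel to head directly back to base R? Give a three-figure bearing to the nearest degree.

Leg 1 (158°, 43 mi): east 43 sin 158° = 16.11, north 43 cos 158° = -39.87
Leg 2 (069°, 17 mi): east 17 sin 69° = 15.87, north 17 cos 69° = 6.09
Net displacement: 31.98 east, -33.78 north. Direction back to start is (-31.98, 33.78): bearing = atan2(-31.98, 33.78) mod 360° = 316.57° ≈ 317°.

317°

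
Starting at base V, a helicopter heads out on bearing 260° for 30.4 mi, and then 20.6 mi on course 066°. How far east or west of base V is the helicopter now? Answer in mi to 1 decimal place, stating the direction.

Leg 1 (260°, 30.4 mi): east 30.4 sin 260° = -29.94, north 30.4 cos 260° = -5.28
Leg 2 (066°, 20.6 mi): east 20.6 sin 66° = 18.82, north 20.6 cos 66° = 8.38
Net east component: -11.12 mi.

11.1 mi west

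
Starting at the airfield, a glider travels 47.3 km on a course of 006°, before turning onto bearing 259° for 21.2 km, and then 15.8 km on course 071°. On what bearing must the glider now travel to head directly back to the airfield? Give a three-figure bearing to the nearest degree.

179°

Leg 1 (006°, 47.3 km): east 47.3 sin 6° = 4.94, north 47.3 cos 6° = 47.04
Leg 2 (259°, 21.2 km): east 21.2 sin 259° = -20.81, north 21.2 cos 259° = -4.05
Leg 3 (071°, 15.8 km): east 15.8 sin 71° = 14.94, north 15.8 cos 71° = 5.14
Net displacement: -0.93 east, 48.14 north. Direction back to start is (0.93, -48.14): bearing = atan2(0.93, -48.14) mod 360° = 178.90° ≈ 179°.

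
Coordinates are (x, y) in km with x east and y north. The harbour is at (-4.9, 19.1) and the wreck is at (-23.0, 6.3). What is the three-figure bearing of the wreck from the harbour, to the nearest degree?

Δeast = -23.0 − -4.9 = -18.10; Δnorth = 6.3 − 19.1 = -12.80.
Bearing = atan2(Δeast, Δnorth) mod 360° = 234.73° ≈ 235°.

235°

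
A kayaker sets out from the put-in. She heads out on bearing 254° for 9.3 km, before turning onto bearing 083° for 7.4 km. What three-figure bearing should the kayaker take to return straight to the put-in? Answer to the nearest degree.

044°

Leg 1 (254°, 9.3 km): east 9.3 sin 254° = -8.94, north 9.3 cos 254° = -2.56
Leg 2 (083°, 7.4 km): east 7.4 sin 83° = 7.34, north 7.4 cos 83° = 0.90
Net displacement: -1.59 east, -1.66 north. Direction back to start is (1.59, 1.66): bearing = atan2(1.59, 1.66) mod 360° = 43.83° ≈ 044°.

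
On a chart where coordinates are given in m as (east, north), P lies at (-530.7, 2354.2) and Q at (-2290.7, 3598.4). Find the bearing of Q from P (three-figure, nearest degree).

305°

Δeast = -2290.7 − -530.7 = -1760.00; Δnorth = 3598.4 − 2354.2 = 1244.20.
Bearing = atan2(Δeast, Δnorth) mod 360° = 305.26° ≈ 305°.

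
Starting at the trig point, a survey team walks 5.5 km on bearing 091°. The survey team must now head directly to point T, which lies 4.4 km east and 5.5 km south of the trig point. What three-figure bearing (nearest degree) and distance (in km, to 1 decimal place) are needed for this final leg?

191°, 5.5 km

Leg 1 (091°, 5.5 km): east 5.5 sin 91° = 5.50, north 5.5 cos 91° = -0.10
Current position: (5.50, -0.10). Target: (4.4, -5.5). Remaining: Δeast = -1.10, Δnorth = -5.40.
Bearing = atan2(-1.10, -5.40) mod 360° = 191.50°; distance = √((-1.10)² + (-5.40)²) = 5.515 km.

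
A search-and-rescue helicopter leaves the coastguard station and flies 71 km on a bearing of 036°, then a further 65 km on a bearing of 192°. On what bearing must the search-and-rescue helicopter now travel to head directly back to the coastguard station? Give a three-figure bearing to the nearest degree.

282°

Leg 1 (036°, 71 km): east 71 sin 36° = 41.73, north 71 cos 36° = 57.44
Leg 2 (192°, 65 km): east 65 sin 192° = -13.51, north 65 cos 192° = -63.58
Net displacement: 28.22 east, -6.14 north. Direction back to start is (-28.22, 6.14): bearing = atan2(-28.22, 6.14) mod 360° = 282.27° ≈ 282°.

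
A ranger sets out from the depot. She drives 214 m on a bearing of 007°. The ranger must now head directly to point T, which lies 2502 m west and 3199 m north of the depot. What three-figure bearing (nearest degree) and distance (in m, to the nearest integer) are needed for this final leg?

320°, 3913 m

Leg 1 (007°, 214 m): east 214 sin 7° = 26.08, north 214 cos 7° = 212.40
Current position: (26.08, 212.40). Target: (-2502, 3199). Remaining: Δeast = -2528.08, Δnorth = 2986.60.
Bearing = atan2(-2528.08, 2986.60) mod 360° = 319.75°; distance = √((-2528.08)² + (2986.60)²) = 3912.920 m.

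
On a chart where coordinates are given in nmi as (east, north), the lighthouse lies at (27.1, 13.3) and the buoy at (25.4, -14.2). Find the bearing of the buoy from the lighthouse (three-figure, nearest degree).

184°

Δeast = 25.4 − 27.1 = -1.70; Δnorth = -14.2 − 13.3 = -27.50.
Bearing = atan2(Δeast, Δnorth) mod 360° = 183.54° ≈ 184°.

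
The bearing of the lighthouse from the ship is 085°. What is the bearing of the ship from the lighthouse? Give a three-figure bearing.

Back-bearing = 085° + 180° = 265°.

265°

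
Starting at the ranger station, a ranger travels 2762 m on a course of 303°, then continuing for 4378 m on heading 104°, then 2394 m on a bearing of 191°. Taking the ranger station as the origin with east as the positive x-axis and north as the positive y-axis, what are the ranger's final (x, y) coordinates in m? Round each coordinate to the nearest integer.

Leg 1 (303°, 2762 m): east 2762 sin 303° = -2316.41, north 2762 cos 303° = 1504.29
Leg 2 (104°, 4378 m): east 4378 sin 104° = 4247.95, north 4378 cos 104° = -1059.13
Leg 3 (191°, 2394 m): east 2394 sin 191° = -456.80, north 2394 cos 191° = -2350.02
Summing: 1474.75 m east, -1904.86 m north → (1475, -1905).

(1475, -1905)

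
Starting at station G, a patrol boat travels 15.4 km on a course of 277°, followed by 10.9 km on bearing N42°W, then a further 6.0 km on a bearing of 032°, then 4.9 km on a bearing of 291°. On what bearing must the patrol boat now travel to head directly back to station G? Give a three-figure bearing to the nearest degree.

Leg 1 (277°, 15.4 km): east 15.4 sin 277° = -15.29, north 15.4 cos 277° = 1.88
Leg 2 (N42°W, 10.9 km): east 10.9 sin 318° = -7.29, north 10.9 cos 318° = 8.10
Leg 3 (032°, 6.0 km): east 6.0 sin 32° = 3.18, north 6.0 cos 32° = 5.09
Leg 4 (291°, 4.9 km): east 4.9 sin 291° = -4.57, north 4.9 cos 291° = 1.76
Net displacement: -23.97 east, 16.82 north. Direction back to start is (23.97, -16.82): bearing = atan2(23.97, -16.82) mod 360° = 125.06° ≈ 125°.

125°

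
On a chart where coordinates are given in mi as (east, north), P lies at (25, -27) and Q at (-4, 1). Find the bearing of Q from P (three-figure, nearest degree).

Δeast = -4 − 25 = -29.00; Δnorth = 1 − -27 = 28.00.
Bearing = atan2(Δeast, Δnorth) mod 360° = 313.99° ≈ 314°.

314°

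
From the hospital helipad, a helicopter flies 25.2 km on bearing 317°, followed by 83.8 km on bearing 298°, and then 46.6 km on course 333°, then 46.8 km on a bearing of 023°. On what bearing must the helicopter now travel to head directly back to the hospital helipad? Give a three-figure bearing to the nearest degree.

Leg 1 (317°, 25.2 km): east 25.2 sin 317° = -17.19, north 25.2 cos 317° = 18.43
Leg 2 (298°, 83.8 km): east 83.8 sin 298° = -73.99, north 83.8 cos 298° = 39.34
Leg 3 (333°, 46.6 km): east 46.6 sin 333° = -21.16, north 46.6 cos 333° = 41.52
Leg 4 (023°, 46.8 km): east 46.8 sin 23° = 18.29, north 46.8 cos 23° = 43.08
Net displacement: -94.05 east, 142.37 north. Direction back to start is (94.05, -142.37): bearing = atan2(94.05, -142.37) mod 360° = 146.55° ≈ 147°.

147°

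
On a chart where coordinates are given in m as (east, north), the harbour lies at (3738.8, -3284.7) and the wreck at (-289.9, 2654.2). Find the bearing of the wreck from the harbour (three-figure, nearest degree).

Δeast = -289.9 − 3738.8 = -4028.70; Δnorth = 2654.2 − -3284.7 = 5938.90.
Bearing = atan2(Δeast, Δnorth) mod 360° = 325.85° ≈ 326°.

326°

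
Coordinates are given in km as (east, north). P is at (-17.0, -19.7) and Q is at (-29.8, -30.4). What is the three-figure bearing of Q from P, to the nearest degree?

Δeast = -29.8 − -17.0 = -12.80; Δnorth = -30.4 − -19.7 = -10.70.
Bearing = atan2(Δeast, Δnorth) mod 360° = 230.11° ≈ 230°.

230°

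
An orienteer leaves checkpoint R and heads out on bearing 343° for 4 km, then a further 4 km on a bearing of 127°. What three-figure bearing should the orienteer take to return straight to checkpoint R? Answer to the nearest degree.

Leg 1 (343°, 4 km): east 4 sin 343° = -1.17, north 4 cos 343° = 3.83
Leg 2 (127°, 4 km): east 4 sin 127° = 3.19, north 4 cos 127° = -2.41
Net displacement: 2.03 east, 1.42 north. Direction back to start is (-2.03, -1.42): bearing = atan2(-2.03, -1.42) mod 360° = 235.00° ≈ 235°.

235°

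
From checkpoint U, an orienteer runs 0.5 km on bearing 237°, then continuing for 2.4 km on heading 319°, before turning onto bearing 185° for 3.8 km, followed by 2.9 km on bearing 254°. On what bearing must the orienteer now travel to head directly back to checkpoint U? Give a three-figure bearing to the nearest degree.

059°

Leg 1 (237°, 0.5 km): east 0.5 sin 237° = -0.42, north 0.5 cos 237° = -0.27
Leg 2 (319°, 2.4 km): east 2.4 sin 319° = -1.57, north 2.4 cos 319° = 1.81
Leg 3 (185°, 3.8 km): east 3.8 sin 185° = -0.33, north 3.8 cos 185° = -3.79
Leg 4 (254°, 2.9 km): east 2.9 sin 254° = -2.79, north 2.9 cos 254° = -0.80
Net displacement: -5.11 east, -3.05 north. Direction back to start is (5.11, 3.05): bearing = atan2(5.11, 3.05) mod 360° = 59.22° ≈ 059°.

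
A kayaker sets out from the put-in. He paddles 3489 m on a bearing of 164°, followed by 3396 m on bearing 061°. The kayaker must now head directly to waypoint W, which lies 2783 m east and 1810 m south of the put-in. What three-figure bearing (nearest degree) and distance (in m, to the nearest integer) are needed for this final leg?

Leg 1 (164°, 3489 m): east 3489 sin 164° = 961.70, north 3489 cos 164° = -3353.84
Leg 2 (061°, 3396 m): east 3396 sin 61° = 2970.21, north 3396 cos 61° = 1646.41
Current position: (3931.91, -1707.43). Target: (2783, -1810). Remaining: Δeast = -1148.91, Δnorth = -102.57.
Bearing = atan2(-1148.91, -102.57) mod 360° = 264.90°; distance = √((-1148.91)² + (-102.57)²) = 1153.477 m.

265°, 1153 m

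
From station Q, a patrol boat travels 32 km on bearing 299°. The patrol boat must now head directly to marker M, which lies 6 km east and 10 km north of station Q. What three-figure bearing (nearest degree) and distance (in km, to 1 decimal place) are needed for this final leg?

Leg 1 (299°, 32 km): east 32 sin 299° = -27.99, north 32 cos 299° = 15.51
Current position: (-27.99, 15.51). Target: (6, 10). Remaining: Δeast = 33.99, Δnorth = -5.51.
Bearing = atan2(33.99, -5.51) mod 360° = 99.21°; distance = √((33.99)² + (-5.51)²) = 34.432 km.

099°, 34.4 km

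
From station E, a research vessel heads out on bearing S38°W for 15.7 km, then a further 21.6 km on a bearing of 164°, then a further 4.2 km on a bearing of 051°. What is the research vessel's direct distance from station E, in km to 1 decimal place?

30.5 km

Leg 1 (S38°W, 15.7 km): east 15.7 sin 218° = -9.67, north 15.7 cos 218° = -12.37
Leg 2 (164°, 21.6 km): east 21.6 sin 164° = 5.95, north 21.6 cos 164° = -20.76
Leg 3 (051°, 4.2 km): east 4.2 sin 51° = 3.26, north 4.2 cos 51° = 2.64
Net: -0.45 east, -30.49 north. Distance = √((-0.45)² + (-30.49)²) = 30.495 km.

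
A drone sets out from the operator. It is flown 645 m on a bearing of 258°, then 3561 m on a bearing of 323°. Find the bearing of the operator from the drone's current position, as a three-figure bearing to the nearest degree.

Leg 1 (258°, 645 m): east 645 sin 258° = -630.91, north 645 cos 258° = -134.10
Leg 2 (323°, 3561 m): east 3561 sin 323° = -2143.06, north 3561 cos 323° = 2843.94
Net displacement: -2773.97 east, 2709.84 north. Direction back to start is (2773.97, -2709.84): bearing = atan2(2773.97, -2709.84) mod 360° = 134.33° ≈ 134°.

134°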